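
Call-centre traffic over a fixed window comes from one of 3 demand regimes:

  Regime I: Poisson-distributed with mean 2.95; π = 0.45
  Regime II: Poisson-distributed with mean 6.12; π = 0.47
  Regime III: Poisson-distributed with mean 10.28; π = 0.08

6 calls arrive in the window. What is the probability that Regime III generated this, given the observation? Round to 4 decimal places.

0.0443

P(component k | x) = w_k·f_k(x) / marginal(x), where marginal(x) = Σ_j w_j·f_j(x).
Component likelihoods at x = 6 calls:
  f_I = e^(−2.95)·2.95^6/6! = 0.0479105
  f_II = e^(−6.12)·6.12^6/6! = 0.160433
  f_III = e^(−10.28)·10.28^6/6! = 0.0562444
Weight by the priors:
  w_I·f_I = 0.45 × 0.0479105 = 0.0215597
  w_II·f_II = 0.47 × 0.160433 = 0.0754035
  w_III·f_III = 0.08 × 0.0562444 = 0.00449955
Sum: 0.0215597 + 0.0754035 + 0.00449955 = 0.101463
Responsibility of Regime III: 0.00449955 / 0.101463 ≈ 0.0443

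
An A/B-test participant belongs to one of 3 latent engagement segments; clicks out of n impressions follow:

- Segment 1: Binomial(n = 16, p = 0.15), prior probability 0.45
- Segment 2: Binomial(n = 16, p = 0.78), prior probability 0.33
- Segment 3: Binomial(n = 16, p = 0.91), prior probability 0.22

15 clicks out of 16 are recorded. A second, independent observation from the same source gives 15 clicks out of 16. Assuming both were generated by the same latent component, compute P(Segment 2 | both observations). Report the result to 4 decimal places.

The responsibility of component k is w_k f_k(x) divided by Σ_j w_j f_j(x).
Since both observations come from the same component, the likelihood for component k is f_k(x₁)·f_k(x₂).
  f_1 = [C(16,15)·0.15^15·0.85^1 = 16·4.37894e-13·0.85 = 5.95536e-12] × [5.95536e-12] = 3.54663e-23
  f_2 = [C(16,15)·0.78^15·0.22^1 = 16·0.0240668·0.22 = 0.0847153] × [0.0847153] = 0.00717668
  f_3 = [C(16,15)·0.91^15·0.09^1 = 16·0.243008·0.09 = 0.349932] × [0.349932] = 0.122452
Unnormalised posteriors:
  w_1·f_1 = 0.45 × 3.54663e-23 = 1.59598e-23
  w_2·f_2 = 0.33 × 0.00717668 = 0.0023683
  w_3·f_3 = 0.22 × 0.122452 = 0.0269395
Evidence: 1.59598e-23 + 0.0023683 + 0.0269395 = 0.0293078
So the posterior for Segment 2 is 0.0023683 / 0.0293078 ≈ 0.0808.

0.0808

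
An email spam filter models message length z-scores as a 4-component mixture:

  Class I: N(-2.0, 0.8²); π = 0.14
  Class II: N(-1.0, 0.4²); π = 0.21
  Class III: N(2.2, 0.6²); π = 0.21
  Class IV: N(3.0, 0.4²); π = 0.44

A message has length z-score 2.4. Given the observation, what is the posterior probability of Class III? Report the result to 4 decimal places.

0.4811

The responsibility of component k is π_k f_k(x) divided by Σ_j π_j f_j(x).
Component likelihoods at x = 2.4:
  f_I = 1.34622e-07
  f_II = 2.04156e-16
  f_III = 0.628972
  f_IV = 0.323794
Unnormalised posteriors:
  π_I·f_I = 0.14 × 1.34622e-07 = 1.88471e-08
  π_II·f_II = 0.21 × 2.04156e-16 = 4.28727e-17
  π_III·f_III = 0.21 × 0.628972 = 0.132084
  π_IV·f_IV = 0.44 × 0.323794 = 0.142469
Denominator: 1.88471e-08 + 4.28727e-17 + 0.132084 + 0.142469 = 0.274554
P(Class III | 2.4) ≈ 0.4811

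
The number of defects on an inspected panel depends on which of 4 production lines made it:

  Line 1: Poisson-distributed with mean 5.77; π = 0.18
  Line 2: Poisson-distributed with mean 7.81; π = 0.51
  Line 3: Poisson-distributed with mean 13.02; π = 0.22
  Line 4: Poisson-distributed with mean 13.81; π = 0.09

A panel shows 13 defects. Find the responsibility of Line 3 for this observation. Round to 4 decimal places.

0.5048

By Bayes' theorem, P(k | x) = w_k f_k(x) / Σ_j w_j f_j(x).
Poisson probabilities:
  p_1 = e^(−5.77)·5.77^13/13! = 0.00393664
  p_2 = e^(−7.81)·7.81^13/13! = 0.0262025
  p_3 = e^(−13.02)·13.02^13/13! = 0.109938
  p_4 = e^(−13.81)·13.81^13/13! = 0.107308
Weight by the priors:
  w_1·p_1 = 0.18 × 0.00393664 = 0.000708596
  w_2·p_2 = 0.51 × 0.0262025 = 0.0133633
  w_3·p_3 = 0.22 × 0.109938 = 0.0241864
  w_4·p_4 = 0.09 × 0.107308 = 0.00965769
Marginal: 0.000708596 + 0.0133633 + 0.0241864 + 0.00965769 = 0.047916
So the posterior for Line 3 is 0.0241864 / 0.047916 ≈ 0.5048.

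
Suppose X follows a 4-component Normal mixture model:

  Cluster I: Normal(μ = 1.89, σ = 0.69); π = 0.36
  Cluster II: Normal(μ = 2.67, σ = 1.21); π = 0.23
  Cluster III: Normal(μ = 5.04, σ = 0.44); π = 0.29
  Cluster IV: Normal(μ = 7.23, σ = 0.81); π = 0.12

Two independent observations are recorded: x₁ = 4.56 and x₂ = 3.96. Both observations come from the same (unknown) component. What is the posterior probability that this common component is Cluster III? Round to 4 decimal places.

0.6072

Posterior ∝ prior × likelihood, so P(k | x) ∝ π_k f_k(x); normalise over all components.
Since both observations come from the same component, the likelihood for component k is f_k(x₁)·f_k(x₂).
  L_I = [(1/(0.69·√(2π)))·exp(−(4.56−1.89)²/(2·0.69²)) = 0.578177·exp(-7.48677) = 0.00032404] × [0.00642297] = 2.0813e-06
  L_II = [(1/(1.21·√(2π)))·exp(−(4.56−2.67)²/(2·1.21²)) = 0.329704·exp(-1.21990) = 0.0973488] × [0.186773] = 0.0181821
  L_III = [(1/(0.44·√(2π)))·exp(−(4.56−5.04)²/(2·0.44²)) = 0.906687·exp(-0.59504) = 0.500074] × [0.0445851] = 0.0222959
  L_IV = [(1/(0.81·√(2π)))·exp(−(4.56−7.23)²/(2·0.81²)) = 0.492521·exp(-5.43278) = 0.00215277] × [0.000142374] = 3.06498e-07
Weight by the priors:
  π_I·L_I = 0.36 × 2.0813e-06 = 7.49269e-07
  π_II·L_II = 0.23 × 0.0181821 = 0.00418189
  π_III·L_III = 0.29 × 0.0222959 = 0.0064658
  π_IV·L_IV = 0.12 × 3.06498e-07 = 3.67798e-08
Marginal: 7.49269e-07 + 0.00418189 + 0.0064658 + 3.67798e-08 = 0.0106485
So the posterior for Cluster III is 0.0064658 / 0.0106485 ≈ 0.6072.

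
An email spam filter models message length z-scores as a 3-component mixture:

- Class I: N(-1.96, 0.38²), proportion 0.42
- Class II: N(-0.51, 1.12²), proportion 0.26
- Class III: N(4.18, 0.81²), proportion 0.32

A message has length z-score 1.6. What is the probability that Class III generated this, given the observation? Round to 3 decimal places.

0.059

Apply Bayes' rule: the posterior for each component is proportional to its prior times its likelihood at x.
Normal densities:
  p_I = (1/(0.38·√(2π)))·exp(−(1.6−-1.96)²/(2·0.38²)) = 1.049848·exp(-43.88366) = 9.17691e-20
  p_II = (1/(1.12·√(2π)))·exp(−(1.6−-0.51)²/(2·1.12²)) = 0.356198·exp(-1.77459) = 0.0603943
  p_III = (1/(0.81·√(2π)))·exp(−(1.6−4.18)²/(2·0.81²)) = 0.492521·exp(-5.07270) = 0.00308588
Multiply by the mixture weights:
  w_I·p_I = 0.42 × 9.17691e-20 = 3.8543e-20
  w_II·p_II = 0.26 × 0.0603943 = 0.0157025
  w_III·p_III = 0.32 × 0.00308588 = 0.00098748
Sum: 3.8543e-20 + 0.0157025 + 0.00098748 = 0.01669
So the posterior for Class III is 0.00098748 / 0.01669 ≈ 0.059.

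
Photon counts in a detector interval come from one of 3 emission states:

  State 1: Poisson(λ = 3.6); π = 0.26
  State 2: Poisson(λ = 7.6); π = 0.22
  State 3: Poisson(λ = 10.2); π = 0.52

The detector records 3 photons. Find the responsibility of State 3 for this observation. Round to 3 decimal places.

Apply Bayes' rule: the posterior for each component is proportional to its prior times its likelihood at x.
Poisson probabilities:
  p_1 = e^(−3.6)·3.6^3/3! = 0.212469
  p_2 = e^(−7.6)·7.6^3/3! = 0.0366144
  p_3 = e^(−10.2)·10.2^3/3! = 0.00657424
Multiply by the mixture weights:
  π_1·p_1 = 0.26 × 0.212469 = 0.055242
  π_2·p_2 = 0.22 × 0.0366144 = 0.00805516
  π_3·p_3 = 0.52 × 0.00657424 = 0.0034186
Normaliser: 0.055242 + 0.00805516 + 0.0034186 = 0.0667158
P(State 3 | the observation) = 0.0034186 / 0.0667158 ≈ 0.051

0.051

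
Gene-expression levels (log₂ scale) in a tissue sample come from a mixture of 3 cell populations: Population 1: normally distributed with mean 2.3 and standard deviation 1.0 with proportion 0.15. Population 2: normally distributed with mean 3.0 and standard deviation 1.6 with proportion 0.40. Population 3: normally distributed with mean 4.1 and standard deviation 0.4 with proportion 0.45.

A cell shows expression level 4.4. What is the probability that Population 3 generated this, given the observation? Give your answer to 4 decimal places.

Posterior ∝ prior × likelihood, so P(k | x) ∝ w_k f_k(x); normalise over all components.
Component likelihoods at x = 4.4:
  L_1 = 0.0439836
  L_2 = 0.170034
  L_3 = 0.752844
Multiply by the mixture weights:
  w_1·L_1 = 0.15 × 0.0439836 = 0.00659754
  w_2·L_2 = 0.40 × 0.170034 = 0.0680137
  w_3·L_3 = 0.45 × 0.752844 = 0.33878
Evidence: 0.00659754 + 0.0680137 + 0.33878 = 0.413391
P(Population 3 | data) = 0.33878 / 0.413391 ≈ 0.8195

0.8195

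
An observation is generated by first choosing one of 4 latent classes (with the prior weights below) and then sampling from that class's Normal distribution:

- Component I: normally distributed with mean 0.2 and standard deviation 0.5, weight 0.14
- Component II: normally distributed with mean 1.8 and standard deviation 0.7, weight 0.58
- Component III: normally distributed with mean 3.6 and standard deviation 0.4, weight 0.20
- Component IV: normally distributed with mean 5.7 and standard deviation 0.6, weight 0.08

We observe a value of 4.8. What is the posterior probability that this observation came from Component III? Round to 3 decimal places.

0.114

P(component k | x) = w_k·f_k(x) / marginal(x), where marginal(x) = Σ_j w_j·f_j(x).
Normal densities:
  f_I = (1/(0.5·√(2π)))·exp(−(4.8−0.2)²/(2·0.5²)) = 0.797885·exp(-42.32000) = 3.33118e-19
  f_II = (1/(0.7·√(2π)))·exp(−(4.8−1.8)²/(2·0.7²)) = 0.569918·exp(-9.18367) = 5.8532e-05
  f_III = (1/(0.4·√(2π)))·exp(−(4.8−3.6)²/(2·0.4²)) = 0.997356·exp(-4.50000) = 0.0110796
  f_IV = (1/(0.6·√(2π)))·exp(−(4.8−5.7)²/(2·0.6²)) = 0.664904·exp(-1.12500) = 0.215863
Prior × likelihood for each component:
  w_I·f_I = 0.14 × 3.33118e-19 = 4.66365e-20
  w_II·f_II = 0.58 × 5.8532e-05 = 3.39486e-05
  w_III·f_III = 0.20 × 0.0110796 = 0.00221592
  w_IV·f_IV = 0.08 × 0.215863 = 0.017269
Denominator: 4.66365e-20 + 3.39486e-05 + 0.00221592 + 0.017269 = 0.0195189
P(Component III | data) = 0.00221592 / 0.0195189 ≈ 0.114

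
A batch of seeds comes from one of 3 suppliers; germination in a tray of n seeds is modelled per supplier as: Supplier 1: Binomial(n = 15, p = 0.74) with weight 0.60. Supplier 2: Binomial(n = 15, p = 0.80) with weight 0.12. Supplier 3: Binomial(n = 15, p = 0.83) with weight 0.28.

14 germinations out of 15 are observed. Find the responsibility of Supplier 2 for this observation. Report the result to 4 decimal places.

P(component k | x) = π_k·f_k(x) / marginal(x), where marginal(x) = Σ_j π_j·f_j(x).
Binomial probabilities:
  p_1 = 0.0575849
  p_2 = 0.131941
  p_3 = 0.187773
Unnormalised posteriors:
  π_1·p_1 = 0.60 × 0.0575849 = 0.0345509
  π_2·p_2 = 0.12 × 0.131941 = 0.015833
  π_3·p_3 = 0.28 × 0.187773 = 0.0525765
Normaliser: 0.0345509 + 0.015833 + 0.0525765 = 0.10296
So the posterior for Supplier 2 is 0.015833 / 0.10296 ≈ 0.1538.

0.1538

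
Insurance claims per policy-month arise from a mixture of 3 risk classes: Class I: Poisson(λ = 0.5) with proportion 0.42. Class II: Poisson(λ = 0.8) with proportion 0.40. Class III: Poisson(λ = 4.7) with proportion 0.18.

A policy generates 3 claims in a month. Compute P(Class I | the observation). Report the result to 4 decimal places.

The responsibility of component k is π_k f_k(x) divided by Σ_j π_j f_j(x).
Evaluate each component's likelihood at the observed value:
  p_I = e^(−0.5)·0.5^3/3! = 0.0126361
  p_II = e^(−0.8)·0.8^3/3! = 0.0383427
  p_III = e^(−4.7)·4.7^3/3! = 0.157383
Weight by the priors:
  π_I·p_I = 0.42 × 0.0126361 = 0.00530714
  π_II·p_II = 0.40 × 0.0383427 = 0.0153371
  π_III·p_III = 0.18 × 0.157383 = 0.028329
Denominator: 0.00530714 + 0.0153371 + 0.028329 = 0.0489732
P(Class I | 3 claims) ≈ 0.1084

0.1084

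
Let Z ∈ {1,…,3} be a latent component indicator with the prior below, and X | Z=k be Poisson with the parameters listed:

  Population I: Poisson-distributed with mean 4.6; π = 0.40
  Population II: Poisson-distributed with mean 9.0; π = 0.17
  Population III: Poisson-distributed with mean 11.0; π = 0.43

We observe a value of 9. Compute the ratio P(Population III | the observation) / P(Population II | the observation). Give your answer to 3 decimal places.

The posterior odds equal the prior odds times the likelihood ratio: (w_i/w_j)·(f_i(x)/f_j(x)).
Evaluate each component's likelihood at the observed value:
  L_I = e^(−4.6)·4.6^9/9! = 0.0255448
  L_II = e^(−9.0)·9.0^9/9! = 0.131756
  L_III = e^(−11.0)·11.0^9/9! = 0.108526
Posterior odds = (w_III·L_III) / (w_II·L_II) = (0.43·0.108526) / (0.17·0.131756) = 0.046666 / 0.0223985 ≈ 2.083

2.083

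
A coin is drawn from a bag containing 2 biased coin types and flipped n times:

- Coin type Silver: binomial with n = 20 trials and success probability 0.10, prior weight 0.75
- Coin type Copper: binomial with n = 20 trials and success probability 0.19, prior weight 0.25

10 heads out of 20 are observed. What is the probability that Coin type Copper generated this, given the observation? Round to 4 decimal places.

0.9862

By Bayes' theorem, P(k | x) = π_k f_k(x) / Σ_j π_j f_j(x).
Component likelihoods at x = 10 heads out of 20:
  p_Silver = 6.44204e-06
  p_Copper = 0.00137716
Prior × likelihood for each component:
  π_Silver·p_Silver = 0.75 × 6.44204e-06 = 4.83153e-06
  π_Copper·p_Copper = 0.25 × 0.00137716 = 0.00034429
Denominator: 4.83153e-06 + 0.00034429 = 0.000349122
So the posterior for Coin type Copper is 0.00034429 / 0.000349122 ≈ 0.9862.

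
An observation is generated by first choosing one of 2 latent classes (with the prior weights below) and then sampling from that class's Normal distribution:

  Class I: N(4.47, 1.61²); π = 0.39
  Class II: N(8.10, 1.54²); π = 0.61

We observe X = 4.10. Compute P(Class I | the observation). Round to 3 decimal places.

0.946

Posterior ∝ prior × likelihood, so P(k | x) ∝ w_k f_k(x); normalise over all components.
Evaluate each component's likelihood at the observed value:
  L_I = (1/(1.61·√(2π)))·exp(−(4.10−4.47)²/(2·1.61²)) = 0.247790·exp(-0.02641) = 0.241332
  L_II = (1/(1.54·√(2π)))·exp(−(4.10−8.10)²/(2·1.54²)) = 0.259053·exp(-3.37325) = 0.00887985
Prior × likelihood for each component:
  w_I·L_I = 0.39 × 0.241332 = 0.0941197
  w_II·L_II = 0.61 × 0.00887985 = 0.00541671
Sum: 0.0941197 + 0.00541671 = 0.0995364
So the posterior for Class I is 0.0941197 / 0.0995364 ≈ 0.946.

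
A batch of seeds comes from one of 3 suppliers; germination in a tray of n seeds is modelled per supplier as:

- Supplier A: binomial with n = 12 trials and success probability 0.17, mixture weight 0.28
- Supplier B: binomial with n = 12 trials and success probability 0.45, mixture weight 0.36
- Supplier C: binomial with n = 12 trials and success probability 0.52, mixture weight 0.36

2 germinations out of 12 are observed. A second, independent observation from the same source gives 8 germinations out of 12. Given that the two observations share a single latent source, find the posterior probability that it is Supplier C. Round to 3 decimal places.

0.384

Posterior ∝ prior × likelihood, so P(k | x) ∝ w_k f_k(x); normalise over all components.
Since both observations come from the same component, the likelihood for component k is f_k(x₁)·f_k(x₂).
  p_A = [C(12,2)·0.17^2·0.83^10 = 66·0.0289·0.15516 = 0.295953] × [0.000163874] = 4.84989e-05
  p_B = [C(12,2)·0.45^2·0.55^10 = 66·0.2025·0.00253295 = 0.0338529] × [0.0761651] = 0.00257841
  p_C = [C(12,2)·0.52^2·0.48^10 = 66·0.2704·0.000649251 = 0.0115868] × [0.140474] = 0.00162765
Weight by the priors:
  w_A·p_A = 0.28 × 4.84989e-05 = 1.35797e-05
  w_B·p_B = 0.36 × 0.00257841 = 0.000928227
  w_C·p_C = 0.36 × 0.00162765 = 0.000585952
Marginal: 1.35797e-05 + 0.000928227 + 0.000585952 = 0.00152776
P(Supplier C | x₁,x₂) ≈ 0.384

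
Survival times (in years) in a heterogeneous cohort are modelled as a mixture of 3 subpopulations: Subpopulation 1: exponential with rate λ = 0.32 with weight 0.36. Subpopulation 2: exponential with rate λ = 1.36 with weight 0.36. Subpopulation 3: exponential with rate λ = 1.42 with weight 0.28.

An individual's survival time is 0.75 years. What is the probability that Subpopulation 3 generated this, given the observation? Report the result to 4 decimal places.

0.3391

P(component k | x) = w_k·f_k(x) / marginal(x), where marginal(x) = Σ_j w_j·f_j(x).
Component likelihoods at x = 0.75 years:
  p_1 = 0.32·e^(−0.32·0.75) = 0.32·e^(−0.2400) = 0.251721
  p_2 = 1.36·e^(−1.36·0.75) = 1.36·e^(−1.0200) = 0.490409
  p_3 = 1.42·e^(−1.42·0.75) = 1.42·e^(−1.0650) = 0.489514
Multiply by the mixture weights:
  w_1·p_1 = 0.36 × 0.251721 = 0.0906195
  w_2·p_2 = 0.36 × 0.490409 = 0.176547
  w_3·p_3 = 0.28 × 0.489514 = 0.137064
Normaliser: 0.0906195 + 0.176547 + 0.137064 = 0.404231
So the posterior for Subpopulation 3 is 0.137064 / 0.404231 ≈ 0.3391.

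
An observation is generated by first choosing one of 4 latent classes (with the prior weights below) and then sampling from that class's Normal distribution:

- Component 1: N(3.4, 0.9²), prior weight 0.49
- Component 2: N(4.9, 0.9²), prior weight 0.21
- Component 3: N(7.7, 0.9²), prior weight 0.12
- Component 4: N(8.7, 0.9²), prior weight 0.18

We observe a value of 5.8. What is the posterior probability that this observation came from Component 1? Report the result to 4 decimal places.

0.0901

The responsibility of component k is π_k f_k(x) divided by Σ_j π_j f_j(x).
Normal densities:
  p_1 = 0.0126622
  p_2 = 0.268856
  p_3 = 0.0477406
  p_4 = 0.00246655
Prior × likelihood for each component:
  π_1·p_1 = 0.49 × 0.0126622 = 0.00620448
  π_2·p_2 = 0.21 × 0.268856 = 0.0564598
  π_3·p_3 = 0.12 × 0.0477406 = 0.00572887
  π_4·p_4 = 0.18 × 0.00246655 = 0.000443978
Evidence: 0.00620448 + 0.0564598 + 0.00572887 + 0.000443978 = 0.0688372
P(Component 1 | the observation) ≈ 0.0901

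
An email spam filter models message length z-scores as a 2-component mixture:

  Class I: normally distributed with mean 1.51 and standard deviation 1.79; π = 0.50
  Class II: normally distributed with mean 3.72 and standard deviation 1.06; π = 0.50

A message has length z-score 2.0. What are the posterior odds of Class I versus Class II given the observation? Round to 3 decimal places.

Only the two components matter; the odds are (w_i f_i(x)) / (w_j f_j(x)).
Evaluate each component's likelihood at the observed value:
  L_I = 0.214677
  L_II = 0.100893
Odds = (0.50/0.50) × (0.214677/0.100893) = 1 × 2.12776 ≈ 2.128

2.128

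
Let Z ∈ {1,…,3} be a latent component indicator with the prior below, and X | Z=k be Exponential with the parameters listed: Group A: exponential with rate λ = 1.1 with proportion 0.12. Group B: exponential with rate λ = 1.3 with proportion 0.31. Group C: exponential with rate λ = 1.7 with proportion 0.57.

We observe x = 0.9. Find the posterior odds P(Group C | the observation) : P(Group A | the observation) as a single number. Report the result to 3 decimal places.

4.278

Only the two components matter; the odds are (π_i f_i(x)) / (π_j f_j(x)).
Exponential densities:
  f_A = 0.408734
  f_B = 0.403477
  f_C = 0.368111
Odds = (0.57/0.12) × (0.368111/0.408734) = 4.75 × 0.900611 ≈ 4.278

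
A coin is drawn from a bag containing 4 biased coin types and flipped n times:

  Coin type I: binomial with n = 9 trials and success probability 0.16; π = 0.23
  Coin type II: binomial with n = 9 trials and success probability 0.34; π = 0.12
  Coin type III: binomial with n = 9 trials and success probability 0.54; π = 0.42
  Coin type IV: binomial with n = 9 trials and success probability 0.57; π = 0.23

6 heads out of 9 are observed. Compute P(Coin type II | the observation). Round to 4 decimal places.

By Bayes' theorem, P(k | x) = π_k f_k(x) / Σ_j π_j f_j(x).
Component likelihoods at x = 6 heads out of 9:
  L_I = C(9,6)·0.16^6·0.84^3 = 84·1.67772e-05·0.592704 = 0.00083529
  L_II = C(9,6)·0.34^6·0.66^3 = 84·0.0015448·0.287496 = 0.0373065
  L_III = C(9,6)·0.54^6·0.46^3 = 84·0.0247949·0.097336 = 0.202729
  L_IV = C(9,6)·0.57^6·0.43^3 = 84·0.0342964·0.079507 = 0.229052
Prior × likelihood for each component:
  π_I·L_I = 0.23 × 0.00083529 = 0.000192117
  π_II·L_II = 0.12 × 0.0373065 = 0.00447678
  π_III·L_III = 0.42 × 0.202729 = 0.0851461
  π_IV·L_IV = 0.23 × 0.229052 = 0.0526819
Sum: 0.000192117 + 0.00447678 + 0.0851461 + 0.0526819 = 0.142497
So the posterior for Coin type II is 0.00447678 / 0.142497 ≈ 0.0314.

0.0314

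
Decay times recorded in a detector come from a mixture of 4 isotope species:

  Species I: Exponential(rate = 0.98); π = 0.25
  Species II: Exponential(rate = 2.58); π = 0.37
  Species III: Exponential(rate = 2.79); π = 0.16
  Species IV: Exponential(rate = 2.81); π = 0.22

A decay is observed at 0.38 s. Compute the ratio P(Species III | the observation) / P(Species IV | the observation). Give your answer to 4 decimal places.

Posterior odds = (π_i f_i(x)) / (π_j f_j(x)); the normalising sum cancels.
Exponential densities:
  p_I = 0.98·e^(−0.98·0.38) = 0.98·e^(−0.3724) = 0.675297
  p_II = 2.58·e^(−2.58·0.38) = 2.58·e^(−0.9804) = 0.967915
  p_III = 2.79·e^(−2.79·0.38) = 2.79·e^(−1.0602) = 0.966418
  p_IV = 2.81·e^(−2.81·0.38) = 2.81·e^(−1.0678) = 0.965977
0.154627 / 0.212515 ≈ 0.7276

0.7276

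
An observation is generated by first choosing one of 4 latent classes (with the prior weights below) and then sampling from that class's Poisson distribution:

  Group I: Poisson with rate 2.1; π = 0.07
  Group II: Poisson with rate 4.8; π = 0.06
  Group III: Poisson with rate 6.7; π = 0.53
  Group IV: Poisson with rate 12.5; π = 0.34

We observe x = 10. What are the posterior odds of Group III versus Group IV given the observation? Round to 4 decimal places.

Since P(k|x) ∝ π_k f_k(x), the posterior odds are π_i f_i(x) / (π_j f_j(x)).
Evaluate each component's likelihood at the observed value:
  p_I = 5.62874e-05
  p_II = 0.0147243
  p_III = 0.0618318
  p_IV = 0.0956436
0.0327709 / 0.0325188 ≈ 1.0078

1.0078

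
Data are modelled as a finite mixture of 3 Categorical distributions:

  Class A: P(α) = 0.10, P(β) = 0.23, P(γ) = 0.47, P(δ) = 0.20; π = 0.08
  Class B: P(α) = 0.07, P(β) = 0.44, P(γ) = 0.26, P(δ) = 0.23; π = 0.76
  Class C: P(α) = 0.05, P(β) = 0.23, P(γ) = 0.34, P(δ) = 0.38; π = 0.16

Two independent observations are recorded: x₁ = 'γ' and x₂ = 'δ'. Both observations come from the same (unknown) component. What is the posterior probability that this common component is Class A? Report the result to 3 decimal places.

0.102

Apply Bayes' rule: the posterior for each component is proportional to its prior times its likelihood at x.
Since both observations come from the same component, the likelihood for component k is f_k(x₁)·f_k(x₂).
  L_A = [P(γ | comp) = 0.47] × [0.2] = 0.094
  L_B = [P(γ | comp) = 0.26] × [0.23] = 0.0598
  L_C = [P(γ | comp) = 0.34] × [0.38] = 0.1292
Prior × likelihood for each component:
  P(Z=A)·L_A = 0.08 × 0.094 = 0.00752
  P(Z=B)·L_B = 0.76 × 0.0598 = 0.045448
  P(Z=C)·L_C = 0.16 × 0.1292 = 0.020672
Denominator: 0.00752 + 0.045448 + 0.020672 = 0.07364
Responsibility of Class A: 0.00752 / 0.07364 ≈ 0.102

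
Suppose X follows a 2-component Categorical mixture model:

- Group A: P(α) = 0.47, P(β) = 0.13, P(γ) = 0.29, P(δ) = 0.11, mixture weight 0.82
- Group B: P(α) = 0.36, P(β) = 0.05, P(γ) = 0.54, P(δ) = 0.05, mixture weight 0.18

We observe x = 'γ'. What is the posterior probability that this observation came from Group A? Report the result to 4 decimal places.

Posterior ∝ prior × likelihood, so P(k | x) ∝ π_k f_k(x); normalise over all components.
Evaluate each component's likelihood at the observed value:
  p_A = P(γ | comp) = 0.29
  p_B = P(γ | comp) = 0.54
Prior × likelihood for each component:
  π_A·p_A = 0.82 × 0.29 = 0.2378
  π_B·p_B = 0.18 × 0.54 = 0.0972
Evidence: 0.2378 + 0.0972 = 0.335
P(Group A | the observation) ≈ 0.7099

0.7099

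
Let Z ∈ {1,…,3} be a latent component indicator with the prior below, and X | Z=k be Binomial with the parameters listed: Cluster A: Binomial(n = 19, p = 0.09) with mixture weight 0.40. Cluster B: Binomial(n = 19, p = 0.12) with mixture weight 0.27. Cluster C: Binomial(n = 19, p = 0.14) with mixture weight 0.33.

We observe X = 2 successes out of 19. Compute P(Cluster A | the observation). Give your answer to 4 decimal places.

Posterior ∝ prior × likelihood, so P(k | x) ∝ P(Z=k) f_k(x); normalise over all components.
Binomial probabilities:
  f_A = 0.278731
  f_B = 0.280262
  f_C = 0.258063
Prior × likelihood for each component:
  P(Z=A)·f_A = 0.40 × 0.278731 = 0.111492
  P(Z=B)·f_B = 0.27 × 0.280262 = 0.0756707
  P(Z=C)·f_C = 0.33 × 0.258063 = 0.0851608
Denominator: 0.111492 + 0.0756707 + 0.0851608 = 0.272324
Responsibility of Cluster A: 0.111492 / 0.272324 ≈ 0.4094

0.4094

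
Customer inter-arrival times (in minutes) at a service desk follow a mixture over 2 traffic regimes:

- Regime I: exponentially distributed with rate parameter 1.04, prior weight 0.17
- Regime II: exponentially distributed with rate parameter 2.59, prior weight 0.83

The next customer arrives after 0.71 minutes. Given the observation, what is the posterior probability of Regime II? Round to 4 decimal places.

0.8018

P(component k | x) = π_k·f_k(x) / marginal(x), where marginal(x) = Σ_j π_j·f_j(x).
Component likelihoods at x = 0.71 minutes:
  p_I = 1.04·e^(−1.04·0.71) = 1.04·e^(−0.7384) = 0.496993
  p_II = 2.59·e^(−2.59·0.71) = 2.59·e^(−1.8389) = 0.41179
Prior × likelihood for each component:
  π_I·p_I = 0.17 × 0.496993 = 0.0844888
  π_II·p_II = 0.83 × 0.41179 = 0.341786
Denominator: 0.0844888 + 0.341786 = 0.426274
Responsibility of Regime II: 0.341786 / 0.426274 ≈ 0.8018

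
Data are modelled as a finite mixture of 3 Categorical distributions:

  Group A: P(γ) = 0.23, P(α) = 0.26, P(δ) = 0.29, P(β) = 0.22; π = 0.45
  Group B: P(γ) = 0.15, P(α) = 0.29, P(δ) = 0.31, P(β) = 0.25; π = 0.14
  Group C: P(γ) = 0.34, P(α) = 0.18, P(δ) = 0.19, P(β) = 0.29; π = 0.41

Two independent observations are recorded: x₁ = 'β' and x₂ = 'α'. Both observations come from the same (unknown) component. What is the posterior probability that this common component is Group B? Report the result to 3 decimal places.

By Bayes' theorem, P(k | x) = P(Z=k) f_k(x) / Σ_j P(Z=j) f_j(x).
Since both observations come from the same component, the likelihood for component k is f_k(x₁)·f_k(x₂).
  L_A = [P(β | comp) = 0.22] × [0.26] = 0.0572
  L_B = [P(β | comp) = 0.25] × [0.29] = 0.0725
  L_C = [P(β | comp) = 0.29] × [0.18] = 0.0522
Weight by the priors:
  P(Z=A)·L_A = 0.45 × 0.0572 = 0.02574
  P(Z=B)·L_B = 0.14 × 0.0725 = 0.01015
  P(Z=C)·L_C = 0.41 × 0.0522 = 0.021402
Evidence: 0.02574 + 0.01015 + 0.021402 = 0.057292
P(Group B | x) = 0.01015 / 0.057292 ≈ 0.177

0.177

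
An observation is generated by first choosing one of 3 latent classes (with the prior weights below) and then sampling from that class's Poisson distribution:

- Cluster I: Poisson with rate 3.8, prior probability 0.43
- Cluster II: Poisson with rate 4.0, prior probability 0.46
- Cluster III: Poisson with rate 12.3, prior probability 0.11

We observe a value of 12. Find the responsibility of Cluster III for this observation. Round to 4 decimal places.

0.9633

P(component k | x) = π_k·f_k(x) / marginal(x), where marginal(x) = Σ_j π_j·f_j(x).
Poisson probabilities:
  L_I = 0.000423396
  L_II = 0.000641512
  L_III = 0.113947
Multiply by the mixture weights:
  π_I·L_I = 0.43 × 0.000423396 = 0.00018206
  π_II·L_II = 0.46 × 0.000641512 = 0.000295096
  π_III·L_III = 0.11 × 0.113947 = 0.0125342
Normaliser: 0.00018206 + 0.000295096 + 0.0125342 = 0.0130113
P(Cluster III | x) ≈ 0.9633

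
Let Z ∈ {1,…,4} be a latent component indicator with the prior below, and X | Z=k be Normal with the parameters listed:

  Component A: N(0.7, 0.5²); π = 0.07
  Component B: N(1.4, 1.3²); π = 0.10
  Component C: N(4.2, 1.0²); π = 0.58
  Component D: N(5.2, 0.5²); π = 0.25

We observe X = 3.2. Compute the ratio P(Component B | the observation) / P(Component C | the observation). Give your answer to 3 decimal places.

The posterior odds equal the prior odds times the likelihood ratio: (π_i/π_j)·(f_i(x)/f_j(x)).
Component likelihoods at x = 3.2:
  f_A = 2.97344e-06
  f_B = 0.117669
  f_C = 0.241971
  f_D = 0.00026766
Odds = (0.10/0.58) × (0.117669/0.241971) = 0.172414 × 0.486293 ≈ 0.084

0.084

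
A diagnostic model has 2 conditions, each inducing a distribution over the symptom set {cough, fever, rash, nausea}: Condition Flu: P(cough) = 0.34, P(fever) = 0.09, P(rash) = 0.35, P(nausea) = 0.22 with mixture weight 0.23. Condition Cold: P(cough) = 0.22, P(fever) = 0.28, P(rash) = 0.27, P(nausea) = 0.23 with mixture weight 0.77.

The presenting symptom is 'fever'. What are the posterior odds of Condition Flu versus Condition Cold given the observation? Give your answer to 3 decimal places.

0.096

Posterior odds = (π_i f_i(x)) / (π_j f_j(x)); the normalising sum cancels.
Component likelihoods at x = 'fever':
  p_Flu = 0.09
  p_Cold = 0.28
0.0207 / 0.2156 ≈ 0.096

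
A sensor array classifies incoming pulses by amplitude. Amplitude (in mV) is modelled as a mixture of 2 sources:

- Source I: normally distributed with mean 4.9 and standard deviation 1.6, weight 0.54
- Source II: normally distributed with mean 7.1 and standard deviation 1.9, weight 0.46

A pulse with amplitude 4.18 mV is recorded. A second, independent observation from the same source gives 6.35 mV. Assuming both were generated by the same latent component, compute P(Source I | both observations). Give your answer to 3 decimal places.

By Bayes' theorem, P(k | x) = P(Z=k) f_k(x) / Σ_j P(Z=j) f_j(x).
Since both observations come from the same component, the likelihood for component k is f_k(x₁)·f_k(x₂).
  f_I = [(1/(1.6·√(2π)))·exp(−(4.18−4.9)²/(2·1.6²)) = 0.249339·exp(-0.10125) = 0.225329] × [0.165367] = 0.0372621
  f_II = [(1/(1.9·√(2π)))·exp(−(4.18−7.1)²/(2·1.9²)) = 0.209970·exp(-1.18094) = 0.0644585] × [0.194232] = 0.0125199
Unnormalised posteriors:
  P(Z=I)·f_I = 0.54 × 0.0372621 = 0.0201215
  P(Z=II)·f_II = 0.46 × 0.0125199 = 0.00575916
Marginal: 0.0201215 + 0.00575916 = 0.0258807
P(Source I | x₁, x₂) ≈ 0.777

0.777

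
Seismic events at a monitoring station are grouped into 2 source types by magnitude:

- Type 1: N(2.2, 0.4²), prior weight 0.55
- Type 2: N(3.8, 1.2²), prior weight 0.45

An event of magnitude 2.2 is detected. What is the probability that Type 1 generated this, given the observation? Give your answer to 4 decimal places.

0.8992

Posterior ∝ prior × likelihood, so P(k | x) ∝ π_k f_k(x); normalise over all components.
Component likelihoods at x = 2.2:
  p_1 = (1/(0.4·√(2π)))·exp(−(2.2−2.2)²/(2·0.4²)) = 0.997356·exp(-0.00000) = 0.997356
  p_2 = (1/(1.2·√(2π)))·exp(−(2.2−3.8)²/(2·1.2²)) = 0.332452·exp(-0.88889) = 0.136675
Unnormalised posteriors:
  π_1·p_1 = 0.55 × 0.997356 = 0.548546
  π_2·p_2 = 0.45 × 0.136675 = 0.0615038
Normaliser: 0.548546 + 0.0615038 = 0.610049
So the posterior for Type 1 is 0.548546 / 0.610049 ≈ 0.8992.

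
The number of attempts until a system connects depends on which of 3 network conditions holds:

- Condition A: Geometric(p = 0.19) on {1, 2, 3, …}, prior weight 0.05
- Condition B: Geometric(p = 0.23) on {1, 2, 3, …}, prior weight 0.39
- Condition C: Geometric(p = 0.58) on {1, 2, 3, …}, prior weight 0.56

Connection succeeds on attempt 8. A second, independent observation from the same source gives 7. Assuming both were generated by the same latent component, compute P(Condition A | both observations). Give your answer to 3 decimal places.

By Bayes' theorem, P(k | x) = P(Z=k) f_k(x) / Σ_j P(Z=j) f_j(x).
Since both observations come from the same component, the likelihood for component k is f_k(x₁)·f_k(x₂).
  L_A = [0.19·(1−0.19)^7 = 0.19·0.228768 = 0.0434659] × [0.0536616] = 0.00233245
  L_B = [0.23·(1−0.23)^7 = 0.23·0.160485 = 0.0369116] × [0.0479371] = 0.00176944
  L_C = [0.58·(1−0.58)^7 = 0.58·0.00230539 = 0.00133713] × [0.00318364] = 4.25693e-06
Weight by the priors:
  P(Z=A)·L_A = 0.05 × 0.00233245 = 0.000116623
  P(Z=B)·L_B = 0.39 × 0.00176944 = 0.00069008
  P(Z=C)·L_C = 0.56 × 4.25693e-06 = 2.38388e-06
Marginal: 0.000116623 + 0.00069008 + 2.38388e-06 = 0.000809087
Responsibility of Condition A: 0.000116623 / 0.000809087 ≈ 0.144

0.144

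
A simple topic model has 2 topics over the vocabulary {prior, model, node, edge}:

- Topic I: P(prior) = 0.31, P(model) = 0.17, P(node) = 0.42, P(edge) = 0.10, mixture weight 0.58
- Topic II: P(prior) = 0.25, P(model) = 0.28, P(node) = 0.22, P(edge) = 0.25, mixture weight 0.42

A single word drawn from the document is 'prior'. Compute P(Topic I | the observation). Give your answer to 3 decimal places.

Posterior ∝ prior × likelihood, so P(k | x) ∝ π_k f_k(x); normalise over all components.
Component likelihoods at x = 'prior':
  f_I = 0.31
  f_II = 0.25
Unnormalised posteriors:
  π_I·f_I = 0.58 × 0.31 = 0.1798
  π_II·f_II = 0.42 × 0.25 = 0.105
Denominator: 0.1798 + 0.105 = 0.2848
P(Topic I | data) ≈ 0.631

0.631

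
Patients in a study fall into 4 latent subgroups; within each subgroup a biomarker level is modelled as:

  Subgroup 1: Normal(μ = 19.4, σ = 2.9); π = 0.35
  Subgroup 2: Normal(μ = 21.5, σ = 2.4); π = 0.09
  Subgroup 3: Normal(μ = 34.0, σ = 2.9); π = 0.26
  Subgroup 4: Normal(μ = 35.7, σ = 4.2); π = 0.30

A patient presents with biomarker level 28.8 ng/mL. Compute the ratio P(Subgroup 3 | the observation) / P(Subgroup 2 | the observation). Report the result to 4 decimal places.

The posterior odds equal the prior odds times the likelihood ratio: (w_i/w_j)·(f_i(x)/f_j(x)).
Evaluate each component's likelihood at the observed value:
  p_1 = 0.000719525
  p_2 = 0.00162821
  p_3 = 0.0275636
  p_4 = 0.0246368
Odds = (0.26/0.09) × (0.0275636/0.00162821) = 2.88889 × 16.9288 ≈ 48.9054

48.9054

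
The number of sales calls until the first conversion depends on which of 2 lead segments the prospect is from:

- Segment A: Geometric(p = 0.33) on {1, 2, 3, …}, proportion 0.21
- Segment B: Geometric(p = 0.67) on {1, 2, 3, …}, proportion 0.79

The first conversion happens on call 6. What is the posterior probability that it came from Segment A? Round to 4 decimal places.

0.8187

The responsibility of component k is w_k f_k(x) divided by Σ_j w_j f_j(x).
Component likelihoods at x = 6:
  L_A = 0.0445541
  L_B = 0.00262207
Weight by the priors:
  w_A·L_A = 0.21 × 0.0445541 = 0.00935637
  w_B·L_B = 0.79 × 0.00262207 = 0.00207144
Normaliser: 0.00935637 + 0.00207144 = 0.0114278
Responsibility of Segment A: 0.00935637 / 0.0114278 ≈ 0.8187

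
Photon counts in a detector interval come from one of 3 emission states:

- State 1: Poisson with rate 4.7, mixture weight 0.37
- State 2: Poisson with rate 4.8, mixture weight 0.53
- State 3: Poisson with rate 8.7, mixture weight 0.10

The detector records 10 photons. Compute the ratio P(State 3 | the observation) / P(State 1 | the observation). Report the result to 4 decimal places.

2.3379

The posterior odds equal the prior odds times the likelihood ratio: (π_i/π_j)·(f_i(x)/f_j(x)).
Poisson probabilities:
  p_1 = 0.0131835
  p_2 = 0.0147243
  p_3 = 0.114043
Posterior odds = (π_3·p_3) / (π_1·p_1) = (0.10·0.114043) / (0.37·0.0131835) = 0.0114043 / 0.0048779 ≈ 2.3379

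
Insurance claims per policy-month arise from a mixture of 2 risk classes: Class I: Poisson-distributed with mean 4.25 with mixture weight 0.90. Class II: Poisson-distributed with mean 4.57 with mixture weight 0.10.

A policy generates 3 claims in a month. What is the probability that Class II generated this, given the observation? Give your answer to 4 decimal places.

0.0912

By Bayes' theorem, P(k | x) = π_k f_k(x) / Σ_j π_j f_j(x).
Poisson probabilities:
  p_I = e^(−4.25)·4.25^3/3! = 0.1825
  p_II = e^(−4.57)·4.57^3/3! = 0.164768
Multiply by the mixture weights:
  π_I·p_I = 0.90 × 0.1825 = 0.16425
  π_II·p_II = 0.10 × 0.164768 = 0.0164768
Sum: 0.16425 + 0.0164768 = 0.180727
P(Class II | 3 claims) ≈ 0.0912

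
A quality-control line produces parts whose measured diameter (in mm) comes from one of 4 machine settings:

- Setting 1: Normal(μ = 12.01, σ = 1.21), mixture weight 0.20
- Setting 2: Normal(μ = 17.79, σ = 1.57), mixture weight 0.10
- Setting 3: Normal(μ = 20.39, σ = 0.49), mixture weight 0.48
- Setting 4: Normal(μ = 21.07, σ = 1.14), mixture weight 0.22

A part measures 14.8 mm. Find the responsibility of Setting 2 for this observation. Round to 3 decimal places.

The responsibility of component k is w_k f_k(x) divided by Σ_j w_j f_j(x).
Evaluate each component's likelihood at the observed value:
  L_1 = (1/(1.21·√(2π)))·exp(−(14.8−12.01)²/(2·1.21²)) = 0.329704·exp(-2.65832) = 0.023101
  L_2 = (1/(1.57·√(2π)))·exp(−(14.8−17.79)²/(2·1.57²)) = 0.254103·exp(-1.81348) = 0.0414405
  L_3 = (1/(0.49·√(2π)))·exp(−(14.8−20.39)²/(2·0.49²)) = 0.814168·exp(-65.07309) = 4.46507e-29
  L_4 = (1/(1.14·√(2π)))·exp(−(14.8−21.07)²/(2·1.14²)) = 0.349949·exp(-15.12500) = 9.44716e-08
Unnormalised posteriors:
  w_1·L_1 = 0.20 × 0.023101 = 0.00462019
  w_2·L_2 = 0.10 × 0.0414405 = 0.00414405
  w_3·L_3 = 0.48 × 4.46507e-29 = 2.14323e-29
  w_4·L_4 = 0.22 × 9.44716e-08 = 2.07837e-08
Marginal: 0.00462019 + 0.00414405 + 2.14323e-29 + 2.07837e-08 = 0.00876427
Responsibility of Setting 2: 0.00414405 / 0.00876427 ≈ 0.473

0.473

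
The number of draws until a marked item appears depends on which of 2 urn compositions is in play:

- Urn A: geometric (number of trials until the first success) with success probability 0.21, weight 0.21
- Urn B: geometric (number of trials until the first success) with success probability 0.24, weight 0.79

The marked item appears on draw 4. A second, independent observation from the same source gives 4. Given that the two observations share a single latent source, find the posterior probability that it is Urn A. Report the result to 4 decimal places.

0.2043

P(component k | x) = P(Z=k)·f_k(x) / marginal(x), where marginal(x) = Σ_j P(Z=j)·f_j(x).
Since both observations come from the same component, the likelihood for component k is f_k(x₁)·f_k(x₂).
  L_A = [0.21·(1−0.21)^3 = 0.21·0.493039 = 0.103538] × [0.103538] = 0.0107202
  L_B = [0.24·(1−0.24)^3 = 0.24·0.438976 = 0.105354] × [0.105354] = 0.0110995
Prior × likelihood for each component:
  P(Z=A)·L_A = 0.21 × 0.0107202 = 0.00225123
  P(Z=B)·L_B = 0.79 × 0.0110995 = 0.00876862
Evidence: 0.00225123 + 0.00876862 = 0.0110199
P(Urn A | x₁,x₂) = 0.00225123 / 0.0110199 ≈ 0.2043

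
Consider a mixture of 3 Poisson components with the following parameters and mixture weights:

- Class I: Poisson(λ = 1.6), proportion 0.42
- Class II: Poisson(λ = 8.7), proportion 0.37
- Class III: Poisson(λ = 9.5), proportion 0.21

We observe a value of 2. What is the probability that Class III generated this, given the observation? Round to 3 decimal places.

Apply Bayes' rule: the posterior for each component is proportional to its prior times its likelihood at x.
Poisson probabilities:
  p_I = 0.258428
  p_II = 0.00630444
  p_III = 0.00337769
Unnormalised posteriors:
  π_I·p_I = 0.42 × 0.258428 = 0.10854
  π_II·p_II = 0.37 × 0.00630444 = 0.00233264
  π_III·p_III = 0.21 × 0.00337769 = 0.000709315
Marginal: 0.10854 + 0.00233264 + 0.000709315 = 0.111582
So the posterior for Class III is 0.000709315 / 0.111582 ≈ 0.006.

0.006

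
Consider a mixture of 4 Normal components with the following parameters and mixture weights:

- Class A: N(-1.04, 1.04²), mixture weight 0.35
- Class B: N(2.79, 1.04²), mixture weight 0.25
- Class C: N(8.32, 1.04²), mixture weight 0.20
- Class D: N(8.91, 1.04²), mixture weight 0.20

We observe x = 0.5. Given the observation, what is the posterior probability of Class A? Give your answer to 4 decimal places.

By Bayes' theorem, P(k | x) = P(Z=k) f_k(x) / Σ_j P(Z=j) f_j(x).
Normal densities:
  f_A = 0.128157
  f_B = 0.0339661
  f_C = 2.02593e-13
  f_D = 2.42193e-15
Multiply by the mixture weights:
  P(Z=A)·f_A = 0.35 × 0.128157 = 0.044855
  P(Z=B)·f_B = 0.25 × 0.0339661 = 0.00849153
  P(Z=C)·f_C = 0.20 × 2.02593e-13 = 4.05187e-14
  P(Z=D)·f_D = 0.20 × 2.42193e-15 = 4.84386e-16
Sum: 0.044855 + 0.00849153 + 4.05187e-14 + 4.84386e-16 = 0.0533465
P(Class A | data) ≈ 0.8408

0.8408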